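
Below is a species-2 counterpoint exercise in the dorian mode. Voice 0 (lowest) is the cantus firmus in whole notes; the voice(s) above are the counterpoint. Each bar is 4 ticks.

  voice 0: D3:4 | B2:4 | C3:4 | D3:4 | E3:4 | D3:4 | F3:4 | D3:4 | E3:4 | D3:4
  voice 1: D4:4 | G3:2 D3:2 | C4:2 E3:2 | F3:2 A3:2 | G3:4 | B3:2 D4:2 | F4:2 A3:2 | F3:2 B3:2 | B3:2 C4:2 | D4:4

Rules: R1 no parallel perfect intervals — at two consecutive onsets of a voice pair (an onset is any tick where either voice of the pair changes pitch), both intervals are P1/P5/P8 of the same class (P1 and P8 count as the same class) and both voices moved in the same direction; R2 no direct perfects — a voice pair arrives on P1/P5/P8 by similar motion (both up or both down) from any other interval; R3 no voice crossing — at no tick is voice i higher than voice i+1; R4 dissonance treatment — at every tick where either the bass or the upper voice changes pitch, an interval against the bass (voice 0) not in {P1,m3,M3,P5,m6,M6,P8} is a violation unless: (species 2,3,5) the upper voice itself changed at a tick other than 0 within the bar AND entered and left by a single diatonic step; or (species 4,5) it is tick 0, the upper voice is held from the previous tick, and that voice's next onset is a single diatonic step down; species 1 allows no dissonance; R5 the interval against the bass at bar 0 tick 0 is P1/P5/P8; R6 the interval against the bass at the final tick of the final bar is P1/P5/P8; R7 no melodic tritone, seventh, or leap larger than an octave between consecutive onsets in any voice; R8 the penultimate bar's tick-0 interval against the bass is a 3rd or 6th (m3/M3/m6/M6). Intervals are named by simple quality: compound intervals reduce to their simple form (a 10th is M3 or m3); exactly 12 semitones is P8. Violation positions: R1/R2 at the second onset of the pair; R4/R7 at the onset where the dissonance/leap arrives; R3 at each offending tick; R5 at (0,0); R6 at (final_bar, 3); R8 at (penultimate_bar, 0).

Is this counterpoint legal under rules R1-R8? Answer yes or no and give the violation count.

bar 0: v0=D3 v1=D4 (P8)
bar 1: v0=B2 v1=G3 (m6)
bar 2: v0=C3 v1=C4 (P8)
bar 3: v0=D3 v1=F3 (m3)
bar 4: v0=E3 v1=G3 (m3)
bar 5: v0=D3 v1=B3 (M6)
bar 6: v0=F3 v1=F4 (P8)
bar 7: v0=D3 v1=F3 (m3)
bar 8: v0=E3 v1=B3 (P5)
bar 9: v0=D3 v1=D4 (P8)
  R2 @ bar2.0: B2/D3 m3 -> C3/C4 P8 similar
  R7 @ bar2.0: D3->C4 leap 10st
  R1 @ bar6.0: D3/D4 P8 -> F3/F4 P8 similar
  R7 @ bar7.2: F3->B3 leap 6st
  R8 @ bar8.0: penult P5 not 3rd/6th

No (5 violations)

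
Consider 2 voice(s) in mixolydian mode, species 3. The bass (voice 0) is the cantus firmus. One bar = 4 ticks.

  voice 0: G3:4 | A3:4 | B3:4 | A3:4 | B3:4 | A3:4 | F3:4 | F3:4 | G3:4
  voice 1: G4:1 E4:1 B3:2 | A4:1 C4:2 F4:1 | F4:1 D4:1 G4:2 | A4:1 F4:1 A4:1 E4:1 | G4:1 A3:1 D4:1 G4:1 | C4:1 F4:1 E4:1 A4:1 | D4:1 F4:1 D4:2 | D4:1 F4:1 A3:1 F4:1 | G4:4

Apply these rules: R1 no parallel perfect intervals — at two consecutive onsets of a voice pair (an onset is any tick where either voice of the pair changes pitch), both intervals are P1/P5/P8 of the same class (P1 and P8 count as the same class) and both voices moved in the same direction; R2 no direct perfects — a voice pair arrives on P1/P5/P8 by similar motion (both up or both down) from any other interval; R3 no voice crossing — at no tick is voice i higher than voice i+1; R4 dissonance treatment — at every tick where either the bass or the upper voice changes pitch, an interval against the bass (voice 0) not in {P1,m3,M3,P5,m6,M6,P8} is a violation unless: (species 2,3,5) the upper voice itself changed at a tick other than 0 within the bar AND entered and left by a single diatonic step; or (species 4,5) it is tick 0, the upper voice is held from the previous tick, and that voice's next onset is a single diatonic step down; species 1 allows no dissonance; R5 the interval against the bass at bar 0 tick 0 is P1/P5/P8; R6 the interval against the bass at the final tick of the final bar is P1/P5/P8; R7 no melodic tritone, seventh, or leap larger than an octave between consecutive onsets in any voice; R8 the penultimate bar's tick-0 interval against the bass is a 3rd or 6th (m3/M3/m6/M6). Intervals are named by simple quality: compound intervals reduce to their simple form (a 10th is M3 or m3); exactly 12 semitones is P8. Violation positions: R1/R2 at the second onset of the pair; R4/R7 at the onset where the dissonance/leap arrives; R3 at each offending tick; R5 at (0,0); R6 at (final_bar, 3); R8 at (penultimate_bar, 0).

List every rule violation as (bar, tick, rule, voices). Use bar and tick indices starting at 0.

bar 0: v0=G3 v1=G4 downbeat P8
bar 1: v0=A3 v1=A4 downbeat P8
bar 2: v0=B3 v1=F4 downbeat TT
bar 3: v0=A3 v1=A4 downbeat P8
bar 4: v0=B3 v1=G4 downbeat m6
bar 5: v0=A3 v1=C4 downbeat m3
bar 6: v0=F3 v1=D4 downbeat M6
bar 7: v0=F3 v1=D4 downbeat M6
bar 8: v0=G3 v1=G4 downbeat P8
  -> R2 @ bar 1 tick 0 v(0, 1): G3/B3 M3 -> A3/A4 P8 similar
  -> R7 @ bar 1 tick 0 v(1,): B3->A4 leap 10st
  -> R4 @ bar 2 tick 0 v(0, 1): B3/F4 TT untreated
  -> R3 @ bar 4 tick 1 v(0, 1): B3 above A3
  -> R4 @ bar 4 tick 1 v(0, 1): B3/A3 M2 untreated
  -> R7 @ bar 4 tick 1 v(1,): G4->A3 leap 10st
  -> R1 @ bar 8 tick 0 v(0, 1): F3/F4 P8 -> G3/G4 P8 similar

(1, 0, R2, (0, 1))
(1, 0, R7, (1,))
(2, 0, R4, (0, 1))
(4, 1, R3, (0, 1))
(4, 1, R4, (0, 1))
(4, 1, R7, (1,))
(8, 0, R1, (0, 1))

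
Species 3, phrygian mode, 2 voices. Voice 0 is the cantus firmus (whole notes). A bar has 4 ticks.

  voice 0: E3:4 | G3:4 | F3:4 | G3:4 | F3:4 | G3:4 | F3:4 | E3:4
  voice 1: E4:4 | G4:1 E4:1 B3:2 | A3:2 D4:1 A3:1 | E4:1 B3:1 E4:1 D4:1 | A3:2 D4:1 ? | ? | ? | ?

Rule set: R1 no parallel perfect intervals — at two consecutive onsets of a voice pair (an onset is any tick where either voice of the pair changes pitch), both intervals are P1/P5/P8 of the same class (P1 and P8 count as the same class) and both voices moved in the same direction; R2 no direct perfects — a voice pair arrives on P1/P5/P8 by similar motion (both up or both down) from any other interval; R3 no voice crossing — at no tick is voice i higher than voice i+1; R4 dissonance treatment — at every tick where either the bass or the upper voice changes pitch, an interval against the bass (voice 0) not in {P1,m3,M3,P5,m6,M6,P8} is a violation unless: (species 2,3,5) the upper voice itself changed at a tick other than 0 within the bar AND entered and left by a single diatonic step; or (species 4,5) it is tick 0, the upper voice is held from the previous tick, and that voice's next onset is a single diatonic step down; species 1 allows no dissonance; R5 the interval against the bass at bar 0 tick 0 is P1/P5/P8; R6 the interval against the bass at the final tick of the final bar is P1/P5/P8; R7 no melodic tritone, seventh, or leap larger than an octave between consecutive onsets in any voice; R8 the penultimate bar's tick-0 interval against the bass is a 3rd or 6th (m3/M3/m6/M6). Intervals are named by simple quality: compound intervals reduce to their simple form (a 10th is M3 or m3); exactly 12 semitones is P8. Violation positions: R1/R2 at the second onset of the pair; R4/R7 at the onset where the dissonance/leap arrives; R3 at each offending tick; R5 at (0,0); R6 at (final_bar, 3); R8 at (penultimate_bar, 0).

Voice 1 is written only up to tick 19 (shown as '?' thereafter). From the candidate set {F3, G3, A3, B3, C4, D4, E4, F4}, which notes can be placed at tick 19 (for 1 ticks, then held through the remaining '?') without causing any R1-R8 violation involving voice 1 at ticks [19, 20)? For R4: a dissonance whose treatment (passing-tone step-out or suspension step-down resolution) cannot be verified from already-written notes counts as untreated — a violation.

F3: legal
G3: violates R4
A3: legal
B3: violates R4
C4: legal
D4: legal
E4: violates R4
F4: legal

{A3, C4, D4, F3, F4}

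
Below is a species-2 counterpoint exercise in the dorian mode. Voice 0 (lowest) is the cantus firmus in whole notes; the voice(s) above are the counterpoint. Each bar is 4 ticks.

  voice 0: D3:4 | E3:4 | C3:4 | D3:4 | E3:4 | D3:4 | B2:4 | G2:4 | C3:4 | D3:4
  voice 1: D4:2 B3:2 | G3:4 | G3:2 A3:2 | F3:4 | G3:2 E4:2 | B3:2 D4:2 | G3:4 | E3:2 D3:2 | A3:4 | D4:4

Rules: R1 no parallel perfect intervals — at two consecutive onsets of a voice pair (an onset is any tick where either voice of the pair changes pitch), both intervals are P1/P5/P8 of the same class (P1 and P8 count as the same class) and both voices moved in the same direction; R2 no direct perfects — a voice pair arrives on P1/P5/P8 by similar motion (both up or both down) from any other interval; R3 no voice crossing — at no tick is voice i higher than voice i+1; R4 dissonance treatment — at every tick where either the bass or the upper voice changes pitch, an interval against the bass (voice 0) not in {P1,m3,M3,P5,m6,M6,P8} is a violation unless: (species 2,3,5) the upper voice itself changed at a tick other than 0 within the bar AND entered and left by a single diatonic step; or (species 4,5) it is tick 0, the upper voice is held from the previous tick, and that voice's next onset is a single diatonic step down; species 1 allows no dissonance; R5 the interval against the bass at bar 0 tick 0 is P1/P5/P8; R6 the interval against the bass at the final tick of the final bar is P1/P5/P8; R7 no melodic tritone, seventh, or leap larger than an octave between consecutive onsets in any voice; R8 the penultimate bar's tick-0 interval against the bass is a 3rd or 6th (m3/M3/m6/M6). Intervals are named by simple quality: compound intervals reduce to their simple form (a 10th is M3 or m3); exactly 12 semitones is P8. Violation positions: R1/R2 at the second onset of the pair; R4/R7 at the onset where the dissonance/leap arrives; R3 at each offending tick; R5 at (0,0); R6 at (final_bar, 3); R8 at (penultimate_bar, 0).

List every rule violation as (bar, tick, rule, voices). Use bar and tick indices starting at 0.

bar 0: v0=D3 v1=D4 downbeat P8
bar 1: v0=E3 v1=G3 downbeat m3
bar 2: v0=C3 v1=G3 downbeat P5
bar 3: v0=D3 v1=F3 downbeat m3
bar 4: v0=E3 v1=G3 downbeat m3
bar 5: v0=D3 v1=B3 downbeat M6
bar 6: v0=B2 v1=G3 downbeat m6
bar 7: v0=G2 v1=E3 downbeat M6
bar 8: v0=C3 v1=A3 downbeat M6
bar 9: v0=D3 v1=D4 downbeat P8
  -> R2 @ bar 9 tick 0 v(0, 1): C3/A3 M6 -> D3/D4 P8 similar

(9, 0, R2, (0, 1))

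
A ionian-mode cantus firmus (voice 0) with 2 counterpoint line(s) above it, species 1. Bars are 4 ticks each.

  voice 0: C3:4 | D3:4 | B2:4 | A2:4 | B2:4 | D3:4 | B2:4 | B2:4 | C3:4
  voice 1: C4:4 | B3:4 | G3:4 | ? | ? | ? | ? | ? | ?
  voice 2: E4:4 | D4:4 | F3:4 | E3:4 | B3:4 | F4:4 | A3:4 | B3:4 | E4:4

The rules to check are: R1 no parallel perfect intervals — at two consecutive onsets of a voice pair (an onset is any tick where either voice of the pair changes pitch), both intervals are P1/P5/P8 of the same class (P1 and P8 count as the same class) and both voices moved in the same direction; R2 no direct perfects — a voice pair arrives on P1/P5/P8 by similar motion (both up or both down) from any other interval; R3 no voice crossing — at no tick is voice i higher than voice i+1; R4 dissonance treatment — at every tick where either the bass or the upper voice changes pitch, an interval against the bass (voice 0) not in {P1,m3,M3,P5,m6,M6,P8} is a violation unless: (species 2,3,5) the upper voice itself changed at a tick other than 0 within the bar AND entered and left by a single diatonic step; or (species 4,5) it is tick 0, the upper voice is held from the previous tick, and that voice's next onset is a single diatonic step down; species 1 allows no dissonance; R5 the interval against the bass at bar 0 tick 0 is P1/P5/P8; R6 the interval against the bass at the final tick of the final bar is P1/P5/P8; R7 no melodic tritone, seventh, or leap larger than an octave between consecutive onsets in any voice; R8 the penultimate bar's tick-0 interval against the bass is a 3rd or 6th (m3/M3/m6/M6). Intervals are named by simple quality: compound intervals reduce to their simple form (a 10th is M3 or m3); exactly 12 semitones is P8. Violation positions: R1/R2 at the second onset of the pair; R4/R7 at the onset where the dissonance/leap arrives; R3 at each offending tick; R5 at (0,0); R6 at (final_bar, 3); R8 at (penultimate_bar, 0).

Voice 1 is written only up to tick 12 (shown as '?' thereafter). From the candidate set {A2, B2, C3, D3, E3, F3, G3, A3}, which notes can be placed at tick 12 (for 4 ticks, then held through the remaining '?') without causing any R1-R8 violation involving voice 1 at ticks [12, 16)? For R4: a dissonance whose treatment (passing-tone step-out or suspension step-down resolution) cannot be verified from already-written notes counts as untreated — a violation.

A2: violates R2,R7
B2: violates R4
C3: legal
D3: violates R4
E3: violates R2
F3: violates R3
G3: violates R3,R4
A3: violates R3

{C3}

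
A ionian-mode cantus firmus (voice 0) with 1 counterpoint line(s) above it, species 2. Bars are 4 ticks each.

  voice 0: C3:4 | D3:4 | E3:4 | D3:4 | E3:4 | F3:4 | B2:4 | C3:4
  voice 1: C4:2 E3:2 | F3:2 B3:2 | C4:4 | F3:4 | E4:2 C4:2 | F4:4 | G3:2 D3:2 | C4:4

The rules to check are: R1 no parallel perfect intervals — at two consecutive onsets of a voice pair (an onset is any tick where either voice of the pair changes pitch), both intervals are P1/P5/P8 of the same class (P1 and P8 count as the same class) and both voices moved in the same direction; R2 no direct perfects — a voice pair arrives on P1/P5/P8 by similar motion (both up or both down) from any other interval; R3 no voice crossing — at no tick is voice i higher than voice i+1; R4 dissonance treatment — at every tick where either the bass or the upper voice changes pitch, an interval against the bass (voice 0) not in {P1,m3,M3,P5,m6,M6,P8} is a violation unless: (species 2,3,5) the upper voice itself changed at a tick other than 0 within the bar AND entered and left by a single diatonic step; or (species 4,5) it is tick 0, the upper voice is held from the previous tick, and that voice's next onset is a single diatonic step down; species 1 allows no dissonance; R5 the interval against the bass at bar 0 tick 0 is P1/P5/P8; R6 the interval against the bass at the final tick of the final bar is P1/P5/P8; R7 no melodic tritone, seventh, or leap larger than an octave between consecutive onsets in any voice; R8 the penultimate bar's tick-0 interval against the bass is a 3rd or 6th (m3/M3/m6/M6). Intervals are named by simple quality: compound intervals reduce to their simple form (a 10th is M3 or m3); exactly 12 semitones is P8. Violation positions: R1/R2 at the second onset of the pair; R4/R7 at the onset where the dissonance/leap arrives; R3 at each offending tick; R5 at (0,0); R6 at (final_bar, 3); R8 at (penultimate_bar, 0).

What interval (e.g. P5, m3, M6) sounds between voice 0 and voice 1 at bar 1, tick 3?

voice 0=D3 voice 1=B3 -> M6

M6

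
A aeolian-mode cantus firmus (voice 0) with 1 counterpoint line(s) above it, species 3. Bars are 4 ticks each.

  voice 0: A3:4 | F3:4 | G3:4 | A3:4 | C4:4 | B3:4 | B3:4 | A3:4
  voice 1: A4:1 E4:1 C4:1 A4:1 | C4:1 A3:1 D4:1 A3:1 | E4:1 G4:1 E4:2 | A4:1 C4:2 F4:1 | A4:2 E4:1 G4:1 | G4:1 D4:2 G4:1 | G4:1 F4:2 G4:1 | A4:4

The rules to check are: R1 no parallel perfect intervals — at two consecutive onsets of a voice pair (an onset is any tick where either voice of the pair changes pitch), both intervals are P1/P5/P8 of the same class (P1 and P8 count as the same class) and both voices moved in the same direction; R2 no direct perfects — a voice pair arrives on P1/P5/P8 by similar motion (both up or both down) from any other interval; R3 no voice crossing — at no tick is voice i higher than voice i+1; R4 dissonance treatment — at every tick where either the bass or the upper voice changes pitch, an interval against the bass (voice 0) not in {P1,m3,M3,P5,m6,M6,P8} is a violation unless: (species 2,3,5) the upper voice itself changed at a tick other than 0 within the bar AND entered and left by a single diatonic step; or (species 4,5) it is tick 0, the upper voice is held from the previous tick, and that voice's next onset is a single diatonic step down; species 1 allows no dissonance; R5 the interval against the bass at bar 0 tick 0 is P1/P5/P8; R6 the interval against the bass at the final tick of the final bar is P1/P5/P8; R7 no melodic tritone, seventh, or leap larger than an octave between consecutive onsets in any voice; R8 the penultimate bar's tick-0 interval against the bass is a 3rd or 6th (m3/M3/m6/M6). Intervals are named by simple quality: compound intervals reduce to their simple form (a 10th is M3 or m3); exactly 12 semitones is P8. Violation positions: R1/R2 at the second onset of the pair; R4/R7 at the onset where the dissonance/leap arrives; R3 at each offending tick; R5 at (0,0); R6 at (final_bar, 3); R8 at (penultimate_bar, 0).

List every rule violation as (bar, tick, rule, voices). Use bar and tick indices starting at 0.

bar 0: v0=A3 v1=A4 downbeat P8
bar 1: v0=F3 v1=C4 downbeat P5
bar 2: v0=G3 v1=E4 downbeat M6
bar 3: v0=A3 v1=A4 downbeat P8
bar 4: v0=C4 v1=A4 downbeat M6
bar 5: v0=B3 v1=G4 downbeat m6
bar 6: v0=B3 v1=G4 downbeat m6
bar 7: v0=A3 v1=A4 downbeat P8
  -> R2 @ bar 1 tick 0 v(0, 1): A3/A4 P8 -> F3/C4 P5 similar
  -> R2 @ bar 3 tick 0 v(0, 1): G3/E4 M6 -> A3/A4 P8 similar

(1, 0, R2, (0, 1))
(3, 0, R2, (0, 1))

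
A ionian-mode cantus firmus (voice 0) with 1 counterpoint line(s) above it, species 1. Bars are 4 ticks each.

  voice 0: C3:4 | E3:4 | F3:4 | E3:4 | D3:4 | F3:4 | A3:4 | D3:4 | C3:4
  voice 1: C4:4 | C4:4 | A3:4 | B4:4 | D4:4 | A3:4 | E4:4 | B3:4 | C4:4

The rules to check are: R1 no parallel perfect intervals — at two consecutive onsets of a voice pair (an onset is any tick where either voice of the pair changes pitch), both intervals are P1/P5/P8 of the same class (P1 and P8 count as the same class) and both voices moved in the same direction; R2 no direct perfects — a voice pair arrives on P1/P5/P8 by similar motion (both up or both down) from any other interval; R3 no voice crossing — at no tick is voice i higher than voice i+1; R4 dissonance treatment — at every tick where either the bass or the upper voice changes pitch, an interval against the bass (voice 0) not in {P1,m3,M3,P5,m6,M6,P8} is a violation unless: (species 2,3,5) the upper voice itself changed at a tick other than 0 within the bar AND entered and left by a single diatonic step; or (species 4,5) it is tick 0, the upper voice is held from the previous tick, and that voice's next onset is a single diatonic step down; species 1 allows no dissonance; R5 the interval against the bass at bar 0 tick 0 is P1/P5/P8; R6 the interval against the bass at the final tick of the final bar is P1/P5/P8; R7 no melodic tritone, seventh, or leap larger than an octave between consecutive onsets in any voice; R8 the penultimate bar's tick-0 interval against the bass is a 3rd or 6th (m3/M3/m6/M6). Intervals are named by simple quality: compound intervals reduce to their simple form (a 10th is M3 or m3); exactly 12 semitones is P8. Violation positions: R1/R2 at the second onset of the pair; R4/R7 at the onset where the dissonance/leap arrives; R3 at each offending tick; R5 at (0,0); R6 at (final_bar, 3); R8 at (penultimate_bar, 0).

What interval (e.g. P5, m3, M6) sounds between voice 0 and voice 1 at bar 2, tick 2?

M3

voice 0=F3 voice 1=A3 -> M3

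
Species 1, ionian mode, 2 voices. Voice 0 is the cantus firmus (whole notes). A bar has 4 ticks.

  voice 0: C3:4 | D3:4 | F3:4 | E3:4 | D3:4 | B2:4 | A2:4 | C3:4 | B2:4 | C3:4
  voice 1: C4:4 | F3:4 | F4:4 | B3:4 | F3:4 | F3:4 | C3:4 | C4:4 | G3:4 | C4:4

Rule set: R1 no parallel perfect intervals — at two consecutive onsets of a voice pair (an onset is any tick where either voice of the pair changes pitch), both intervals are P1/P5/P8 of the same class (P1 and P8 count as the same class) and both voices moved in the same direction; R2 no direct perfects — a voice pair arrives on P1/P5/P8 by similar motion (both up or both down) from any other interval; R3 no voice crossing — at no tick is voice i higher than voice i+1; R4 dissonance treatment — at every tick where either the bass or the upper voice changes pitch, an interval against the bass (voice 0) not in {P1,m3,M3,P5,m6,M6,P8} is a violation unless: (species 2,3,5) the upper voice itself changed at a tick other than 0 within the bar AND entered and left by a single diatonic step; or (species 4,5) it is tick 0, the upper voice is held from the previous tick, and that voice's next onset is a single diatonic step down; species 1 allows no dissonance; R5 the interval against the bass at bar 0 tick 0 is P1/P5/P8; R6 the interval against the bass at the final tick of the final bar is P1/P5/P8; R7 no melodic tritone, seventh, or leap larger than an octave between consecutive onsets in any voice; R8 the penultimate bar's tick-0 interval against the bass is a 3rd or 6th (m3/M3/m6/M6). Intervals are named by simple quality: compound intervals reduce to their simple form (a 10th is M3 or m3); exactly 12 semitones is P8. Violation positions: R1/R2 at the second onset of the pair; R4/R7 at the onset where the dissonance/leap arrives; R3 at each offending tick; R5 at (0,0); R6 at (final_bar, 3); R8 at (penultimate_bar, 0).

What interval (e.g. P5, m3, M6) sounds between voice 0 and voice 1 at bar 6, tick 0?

m3

voice 0=A2 voice 1=C3 -> m3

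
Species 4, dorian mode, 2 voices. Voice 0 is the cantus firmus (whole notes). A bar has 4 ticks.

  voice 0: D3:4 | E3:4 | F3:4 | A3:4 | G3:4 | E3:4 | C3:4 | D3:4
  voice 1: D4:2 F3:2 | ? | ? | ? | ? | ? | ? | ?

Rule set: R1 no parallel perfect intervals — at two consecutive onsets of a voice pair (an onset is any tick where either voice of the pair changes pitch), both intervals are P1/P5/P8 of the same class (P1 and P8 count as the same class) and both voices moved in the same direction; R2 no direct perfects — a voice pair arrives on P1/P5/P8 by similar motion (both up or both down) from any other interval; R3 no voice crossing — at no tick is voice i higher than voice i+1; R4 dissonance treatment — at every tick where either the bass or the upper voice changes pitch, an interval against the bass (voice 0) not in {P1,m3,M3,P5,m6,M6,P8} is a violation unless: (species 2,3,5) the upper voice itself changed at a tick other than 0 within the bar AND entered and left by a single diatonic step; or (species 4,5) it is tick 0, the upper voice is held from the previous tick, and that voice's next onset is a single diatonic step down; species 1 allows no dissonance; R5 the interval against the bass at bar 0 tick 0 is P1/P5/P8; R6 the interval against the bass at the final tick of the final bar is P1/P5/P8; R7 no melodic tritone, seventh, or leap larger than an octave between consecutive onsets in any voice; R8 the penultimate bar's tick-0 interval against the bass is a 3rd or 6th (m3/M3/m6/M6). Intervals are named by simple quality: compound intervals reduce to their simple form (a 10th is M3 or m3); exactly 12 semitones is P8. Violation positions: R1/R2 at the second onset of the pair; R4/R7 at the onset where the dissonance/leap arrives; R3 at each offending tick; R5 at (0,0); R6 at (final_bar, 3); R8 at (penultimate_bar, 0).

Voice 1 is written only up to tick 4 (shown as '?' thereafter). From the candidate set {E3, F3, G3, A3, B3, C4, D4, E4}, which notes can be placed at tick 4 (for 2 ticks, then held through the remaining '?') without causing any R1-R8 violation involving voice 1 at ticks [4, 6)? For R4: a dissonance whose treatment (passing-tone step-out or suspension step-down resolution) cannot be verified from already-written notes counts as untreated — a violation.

E3: legal
F3: violates R4
G3: legal
A3: violates R4
B3: violates R2,R7
C4: legal
D4: violates R4
E4: violates R2,R7

{C4, E3, G3}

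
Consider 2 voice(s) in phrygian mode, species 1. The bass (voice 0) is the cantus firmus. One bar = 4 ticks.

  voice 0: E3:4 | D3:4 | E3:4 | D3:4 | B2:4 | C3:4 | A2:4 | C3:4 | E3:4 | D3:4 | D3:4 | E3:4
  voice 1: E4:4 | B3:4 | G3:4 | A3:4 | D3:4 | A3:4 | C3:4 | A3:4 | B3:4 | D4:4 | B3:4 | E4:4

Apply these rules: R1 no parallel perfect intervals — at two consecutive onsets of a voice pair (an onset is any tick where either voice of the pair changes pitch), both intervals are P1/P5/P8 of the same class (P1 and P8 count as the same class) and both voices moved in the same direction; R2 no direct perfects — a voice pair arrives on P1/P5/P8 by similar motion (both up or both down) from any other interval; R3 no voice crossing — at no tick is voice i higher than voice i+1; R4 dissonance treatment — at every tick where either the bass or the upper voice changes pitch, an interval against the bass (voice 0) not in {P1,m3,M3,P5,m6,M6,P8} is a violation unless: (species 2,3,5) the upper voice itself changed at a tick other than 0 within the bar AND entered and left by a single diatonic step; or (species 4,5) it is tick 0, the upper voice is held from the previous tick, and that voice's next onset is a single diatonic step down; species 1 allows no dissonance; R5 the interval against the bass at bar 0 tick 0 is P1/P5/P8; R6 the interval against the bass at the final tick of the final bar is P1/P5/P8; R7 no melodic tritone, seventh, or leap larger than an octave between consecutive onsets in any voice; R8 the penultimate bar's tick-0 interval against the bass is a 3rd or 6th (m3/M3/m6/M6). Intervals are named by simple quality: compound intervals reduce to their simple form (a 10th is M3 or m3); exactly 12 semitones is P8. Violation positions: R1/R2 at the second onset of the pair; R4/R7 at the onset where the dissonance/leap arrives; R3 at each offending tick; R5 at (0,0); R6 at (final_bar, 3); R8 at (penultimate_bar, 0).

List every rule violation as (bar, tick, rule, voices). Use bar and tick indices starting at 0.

(8, 0, R2, (0, 1))
(11, 0, R2, (0, 1))

bar 0: v0=E3 v1=E4 downbeat P8
bar 1: v0=D3 v1=B3 downbeat M6
bar 2: v0=E3 v1=G3 downbeat m3
bar 3: v0=D3 v1=A3 downbeat P5
bar 4: v0=B2 v1=D3 downbeat m3
bar 5: v0=C3 v1=A3 downbeat M6
bar 6: v0=A2 v1=C3 downbeat m3
bar 7: v0=C3 v1=A3 downbeat M6
bar 8: v0=E3 v1=B3 downbeat P5
bar 9: v0=D3 v1=D4 downbeat P8
bar 10: v0=D3 v1=B3 downbeat M6
bar 11: v0=E3 v1=E4 downbeat P8
  -> R2 @ bar 8 tick 0 v(0, 1): C3/A3 M6 -> E3/B3 P5 similar
  -> R2 @ bar 11 tick 0 v(0, 1): D3/B3 M6 -> E3/E4 P8 similar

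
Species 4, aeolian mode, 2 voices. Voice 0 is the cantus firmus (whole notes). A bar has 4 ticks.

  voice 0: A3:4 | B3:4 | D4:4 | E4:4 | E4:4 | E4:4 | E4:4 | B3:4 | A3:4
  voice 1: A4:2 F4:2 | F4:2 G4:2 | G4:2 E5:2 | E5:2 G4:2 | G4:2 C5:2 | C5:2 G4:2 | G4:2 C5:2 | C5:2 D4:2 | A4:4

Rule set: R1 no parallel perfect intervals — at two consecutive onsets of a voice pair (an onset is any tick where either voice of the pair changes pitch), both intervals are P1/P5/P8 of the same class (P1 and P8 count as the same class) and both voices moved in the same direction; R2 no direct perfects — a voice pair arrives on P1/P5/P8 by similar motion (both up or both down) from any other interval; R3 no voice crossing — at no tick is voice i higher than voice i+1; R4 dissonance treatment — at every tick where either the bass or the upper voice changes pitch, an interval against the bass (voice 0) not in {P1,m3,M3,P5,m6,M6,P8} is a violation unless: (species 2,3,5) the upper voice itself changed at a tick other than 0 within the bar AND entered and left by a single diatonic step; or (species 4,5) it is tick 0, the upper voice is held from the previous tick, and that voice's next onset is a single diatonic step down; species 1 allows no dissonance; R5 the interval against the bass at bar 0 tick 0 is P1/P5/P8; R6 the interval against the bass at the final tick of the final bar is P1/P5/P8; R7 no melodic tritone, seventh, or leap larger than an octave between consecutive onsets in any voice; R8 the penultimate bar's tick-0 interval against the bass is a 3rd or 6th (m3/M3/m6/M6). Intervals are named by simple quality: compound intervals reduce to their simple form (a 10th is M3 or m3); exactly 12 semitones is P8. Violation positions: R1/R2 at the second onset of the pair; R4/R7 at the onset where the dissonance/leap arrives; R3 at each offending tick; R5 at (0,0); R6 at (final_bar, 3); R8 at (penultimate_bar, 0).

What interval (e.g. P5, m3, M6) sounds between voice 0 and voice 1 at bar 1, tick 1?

TT

voice 0=B3 voice 1=F4 -> TT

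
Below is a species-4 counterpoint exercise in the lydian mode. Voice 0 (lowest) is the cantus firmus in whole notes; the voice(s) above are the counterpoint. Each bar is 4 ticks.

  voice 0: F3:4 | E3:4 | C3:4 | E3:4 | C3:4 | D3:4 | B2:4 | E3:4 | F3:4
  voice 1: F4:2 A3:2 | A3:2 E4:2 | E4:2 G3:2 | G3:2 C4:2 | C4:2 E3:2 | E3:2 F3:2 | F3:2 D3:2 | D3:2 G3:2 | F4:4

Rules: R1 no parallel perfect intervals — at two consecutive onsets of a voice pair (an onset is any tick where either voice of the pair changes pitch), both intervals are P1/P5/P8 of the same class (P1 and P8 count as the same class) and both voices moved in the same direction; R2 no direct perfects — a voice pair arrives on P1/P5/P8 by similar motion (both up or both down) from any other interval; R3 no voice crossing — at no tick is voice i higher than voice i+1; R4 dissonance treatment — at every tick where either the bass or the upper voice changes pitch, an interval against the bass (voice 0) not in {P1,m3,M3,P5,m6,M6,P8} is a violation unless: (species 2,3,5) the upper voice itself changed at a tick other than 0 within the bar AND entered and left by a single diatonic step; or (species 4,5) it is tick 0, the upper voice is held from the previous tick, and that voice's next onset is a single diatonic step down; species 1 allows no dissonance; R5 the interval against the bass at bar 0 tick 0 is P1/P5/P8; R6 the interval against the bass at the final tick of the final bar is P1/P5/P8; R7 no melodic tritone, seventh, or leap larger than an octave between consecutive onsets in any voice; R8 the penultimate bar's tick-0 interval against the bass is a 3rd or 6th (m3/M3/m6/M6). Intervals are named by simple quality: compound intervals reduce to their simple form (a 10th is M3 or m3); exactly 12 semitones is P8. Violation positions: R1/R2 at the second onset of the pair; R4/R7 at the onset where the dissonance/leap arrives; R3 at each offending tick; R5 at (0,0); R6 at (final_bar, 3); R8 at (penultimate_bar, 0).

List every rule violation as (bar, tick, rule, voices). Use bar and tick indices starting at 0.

(1, 0, R4, (0, 1))
(5, 0, R4, (0, 1))
(6, 0, R4, (0, 1))
(7, 0, R3, (0, 1))
(7, 0, R4, (0, 1))
(7, 0, R8, (0, 1))
(7, 1, R3, (0, 1))
(8, 0, R2, (0, 1))
(8, 0, R7, (1,))

bar 0: v0=F3 v1=F4 downbeat P8
bar 1: v0=E3 v1=A3 downbeat P4
bar 2: v0=C3 v1=E4 downbeat M3
bar 3: v0=E3 v1=G3 downbeat m3
bar 4: v0=C3 v1=C4 downbeat P8
bar 5: v0=D3 v1=E3 downbeat M2
bar 6: v0=B2 v1=F3 downbeat TT
bar 7: v0=E3 v1=D3 downbeat M2
bar 8: v0=F3 v1=F4 downbeat P8
  -> R4 @ bar 1 tick 0 v(0, 1): E3/A3 P4 untreated
  -> R4 @ bar 5 tick 0 v(0, 1): D3/E3 M2 untreated
  -> R4 @ bar 6 tick 0 v(0, 1): B2/F3 TT untreated
  -> R3 @ bar 7 tick 0 v(0, 1): E3 above D3
  -> R4 @ bar 7 tick 0 v(0, 1): E3/D3 M2 untreated
  -> R8 @ bar 7 tick 0 v(0, 1): penult M2 not 3rd/6th
  -> R3 @ bar 7 tick 1 v(0, 1): E3 above D3
  -> R2 @ bar 8 tick 0 v(0, 1): E3/G3 m3 -> F3/F4 P8 similar
  -> R7 @ bar 8 tick 0 v(1,): G3->F4 leap 10st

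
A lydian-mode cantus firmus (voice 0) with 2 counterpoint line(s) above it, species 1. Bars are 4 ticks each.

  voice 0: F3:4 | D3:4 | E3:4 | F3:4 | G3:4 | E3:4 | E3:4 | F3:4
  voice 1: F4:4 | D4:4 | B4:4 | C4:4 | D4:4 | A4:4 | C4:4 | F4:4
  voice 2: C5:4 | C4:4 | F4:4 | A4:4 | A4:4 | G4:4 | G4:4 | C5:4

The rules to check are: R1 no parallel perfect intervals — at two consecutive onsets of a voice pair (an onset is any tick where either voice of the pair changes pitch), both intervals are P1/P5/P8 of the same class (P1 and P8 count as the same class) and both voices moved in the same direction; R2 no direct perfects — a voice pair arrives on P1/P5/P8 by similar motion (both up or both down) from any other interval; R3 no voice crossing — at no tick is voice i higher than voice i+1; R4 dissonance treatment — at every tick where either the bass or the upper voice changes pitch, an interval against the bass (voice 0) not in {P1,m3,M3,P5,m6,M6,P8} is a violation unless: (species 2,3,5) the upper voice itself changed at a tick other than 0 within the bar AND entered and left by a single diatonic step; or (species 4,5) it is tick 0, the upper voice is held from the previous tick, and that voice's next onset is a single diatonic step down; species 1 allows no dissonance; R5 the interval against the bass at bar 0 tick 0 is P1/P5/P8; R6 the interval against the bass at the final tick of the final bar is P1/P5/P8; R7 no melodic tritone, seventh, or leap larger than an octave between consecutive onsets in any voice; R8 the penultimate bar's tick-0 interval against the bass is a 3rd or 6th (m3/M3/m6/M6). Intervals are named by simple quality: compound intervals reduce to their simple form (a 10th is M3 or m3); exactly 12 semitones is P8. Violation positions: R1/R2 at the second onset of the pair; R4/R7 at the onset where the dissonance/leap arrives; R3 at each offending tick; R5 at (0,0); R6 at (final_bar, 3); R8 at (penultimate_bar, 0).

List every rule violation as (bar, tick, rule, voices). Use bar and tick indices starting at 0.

bar 0: v0=F3 v1=F4 v2=C5 downbeat P5
bar 1: v0=D3 v1=D4 v2=C4 downbeat m7
bar 2: v0=E3 v1=B4 v2=F4 downbeat m2
bar 3: v0=F3 v1=C4 v2=A4 downbeat M3
bar 4: v0=G3 v1=D4 v2=A4 downbeat M2
bar 5: v0=E3 v1=A4 v2=G4 downbeat m3
bar 6: v0=E3 v1=C4 v2=G4 downbeat m3
bar 7: v0=F3 v1=F4 v2=C5 downbeat P5
  -> R1 @ bar 1 tick 0 v(0, 1): F3/F4 P8 -> D3/D4 P8 similar
  -> R3 @ bar 1 tick 0 v(1, 2): D4 above C4
  -> R4 @ bar 1 tick 0 v(0, 2): D3/C4 m7 untreated
  -> R3 @ bar 1 tick 1 v(1, 2): D4 above C4
  -> R3 @ bar 1 tick 2 v(1, 2): D4 above C4
  -> R3 @ bar 1 tick 3 v(1, 2): D4 above C4
  -> R2 @ bar 2 tick 0 v(0, 1): D3/D4 P8 -> E3/B4 P5 similar
  -> R3 @ bar 2 tick 0 v(1, 2): B4 above F4
  -> R4 @ bar 2 tick 0 v(0, 2): E3/F4 m2 untreated
  -> R3 @ bar 2 tick 1 v(1, 2): B4 above F4
  -> R3 @ bar 2 tick 2 v(1, 2): B4 above F4
  -> R3 @ bar 2 tick 3 v(1, 2): B4 above F4
  -> R7 @ bar 3 tick 0 v(1,): B4->C4 leap 11st
  -> R1 @ bar 4 tick 0 v(0, 1): F3/C4 P5 -> G3/D4 P5 similar
  -> R4 @ bar 4 tick 0 v(0, 2): G3/A4 M2 untreated
  -> R3 @ bar 5 tick 0 v(1, 2): A4 above G4
  -> R4 @ bar 5 tick 0 v(0, 1): E3/A4 P4 untreated
  -> R3 @ bar 5 tick 1 v(1, 2): A4 above G4
  -> R3 @ bar 5 tick 2 v(1, 2): A4 above G4
  -> R3 @ bar 5 tick 3 v(1, 2): A4 above G4
  -> R1 @ bar 7 tick 0 v(1, 2): C4/G4 P5 -> F4/C5 P5 similar
  -> R2 @ bar 7 tick 0 v(0, 1): E3/C4 m6 -> F3/F4 P8 similar
  -> R2 @ bar 7 tick 0 v(0, 2): E3/G4 m3 -> F3/C5 P5 similar

(1, 0, R1, (0, 1))
(1, 0, R3, (1, 2))
(1, 0, R4, (0, 2))
(1, 1, R3, (1, 2))
(1, 2, R3, (1, 2))
(1, 3, R3, (1, 2))
(2, 0, R2, (0, 1))
(2, 0, R3, (1, 2))
(2, 0, R4, (0, 2))
(2, 1, R3, (1, 2))
(2, 2, R3, (1, 2))
(2, 3, R3, (1, 2))
(3, 0, R7, (1,))
(4, 0, R1, (0, 1))
(4, 0, R4, (0, 2))
(5, 0, R3, (1, 2))
(5, 0, R4, (0, 1))
(5, 1, R3, (1, 2))
(5, 2, R3, (1, 2))
(5, 3, R3, (1, 2))
(7, 0, R1, (1, 2))
(7, 0, R2, (0, 1))
(7, 0, R2, (0, 2))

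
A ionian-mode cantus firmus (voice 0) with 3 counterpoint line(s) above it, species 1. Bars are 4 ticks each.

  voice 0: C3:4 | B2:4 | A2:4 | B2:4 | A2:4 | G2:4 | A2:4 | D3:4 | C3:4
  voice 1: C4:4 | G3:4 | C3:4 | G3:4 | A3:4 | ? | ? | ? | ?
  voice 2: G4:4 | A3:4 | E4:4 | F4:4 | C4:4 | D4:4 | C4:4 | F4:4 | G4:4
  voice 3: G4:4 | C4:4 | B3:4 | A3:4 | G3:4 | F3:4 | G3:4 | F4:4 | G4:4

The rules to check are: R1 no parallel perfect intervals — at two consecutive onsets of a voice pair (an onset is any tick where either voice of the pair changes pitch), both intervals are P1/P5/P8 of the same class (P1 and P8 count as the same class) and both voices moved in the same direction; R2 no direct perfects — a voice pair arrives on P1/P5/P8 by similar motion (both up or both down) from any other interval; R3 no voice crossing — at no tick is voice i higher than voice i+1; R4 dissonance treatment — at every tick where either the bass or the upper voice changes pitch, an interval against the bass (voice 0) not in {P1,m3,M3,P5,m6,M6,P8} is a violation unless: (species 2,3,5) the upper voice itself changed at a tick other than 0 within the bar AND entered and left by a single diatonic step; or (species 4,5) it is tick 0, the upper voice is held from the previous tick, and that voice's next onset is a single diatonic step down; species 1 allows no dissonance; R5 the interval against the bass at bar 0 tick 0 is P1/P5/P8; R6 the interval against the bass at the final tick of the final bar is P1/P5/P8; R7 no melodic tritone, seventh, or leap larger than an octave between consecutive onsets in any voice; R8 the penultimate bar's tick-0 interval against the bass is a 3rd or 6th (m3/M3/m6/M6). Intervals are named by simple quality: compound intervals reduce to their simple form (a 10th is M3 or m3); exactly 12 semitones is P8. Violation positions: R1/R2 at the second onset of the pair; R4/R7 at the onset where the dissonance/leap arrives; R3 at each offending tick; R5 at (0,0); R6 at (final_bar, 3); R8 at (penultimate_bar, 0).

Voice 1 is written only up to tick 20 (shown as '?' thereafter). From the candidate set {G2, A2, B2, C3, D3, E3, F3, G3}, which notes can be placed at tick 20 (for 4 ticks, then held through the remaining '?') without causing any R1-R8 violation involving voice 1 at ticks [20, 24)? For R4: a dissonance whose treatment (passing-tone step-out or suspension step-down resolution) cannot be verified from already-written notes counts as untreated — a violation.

G2: violates R1,R7
A2: violates R4
B2: violates R7
C3: violates R4
D3: violates R2
E3: legal
F3: violates R2,R4
G3: violates R1

{E3}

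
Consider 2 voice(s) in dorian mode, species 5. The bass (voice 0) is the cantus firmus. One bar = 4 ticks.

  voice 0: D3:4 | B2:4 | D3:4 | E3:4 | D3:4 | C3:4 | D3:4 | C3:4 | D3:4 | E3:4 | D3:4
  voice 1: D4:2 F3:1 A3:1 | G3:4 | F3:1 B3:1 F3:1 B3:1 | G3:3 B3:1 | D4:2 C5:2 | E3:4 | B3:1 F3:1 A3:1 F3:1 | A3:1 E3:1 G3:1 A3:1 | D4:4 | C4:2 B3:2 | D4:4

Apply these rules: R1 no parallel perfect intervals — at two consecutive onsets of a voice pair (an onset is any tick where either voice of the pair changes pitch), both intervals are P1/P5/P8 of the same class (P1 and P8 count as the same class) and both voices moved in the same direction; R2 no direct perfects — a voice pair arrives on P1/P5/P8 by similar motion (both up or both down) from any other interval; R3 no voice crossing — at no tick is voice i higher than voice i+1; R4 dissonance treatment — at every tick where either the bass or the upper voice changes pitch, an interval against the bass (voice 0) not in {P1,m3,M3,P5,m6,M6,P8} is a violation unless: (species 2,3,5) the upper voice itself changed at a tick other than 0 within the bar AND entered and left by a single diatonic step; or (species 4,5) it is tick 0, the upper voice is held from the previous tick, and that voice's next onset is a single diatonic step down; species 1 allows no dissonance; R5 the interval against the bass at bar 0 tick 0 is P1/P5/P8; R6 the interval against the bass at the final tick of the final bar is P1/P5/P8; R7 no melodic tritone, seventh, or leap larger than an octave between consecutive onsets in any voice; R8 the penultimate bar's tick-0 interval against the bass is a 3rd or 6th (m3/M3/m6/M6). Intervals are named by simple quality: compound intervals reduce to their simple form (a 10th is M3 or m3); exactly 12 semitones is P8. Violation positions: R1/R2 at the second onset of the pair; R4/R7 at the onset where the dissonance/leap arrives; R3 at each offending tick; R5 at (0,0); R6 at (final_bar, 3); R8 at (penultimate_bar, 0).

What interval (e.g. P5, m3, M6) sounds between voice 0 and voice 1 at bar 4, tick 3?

m7

voice 0=D3 voice 1=C5 -> m7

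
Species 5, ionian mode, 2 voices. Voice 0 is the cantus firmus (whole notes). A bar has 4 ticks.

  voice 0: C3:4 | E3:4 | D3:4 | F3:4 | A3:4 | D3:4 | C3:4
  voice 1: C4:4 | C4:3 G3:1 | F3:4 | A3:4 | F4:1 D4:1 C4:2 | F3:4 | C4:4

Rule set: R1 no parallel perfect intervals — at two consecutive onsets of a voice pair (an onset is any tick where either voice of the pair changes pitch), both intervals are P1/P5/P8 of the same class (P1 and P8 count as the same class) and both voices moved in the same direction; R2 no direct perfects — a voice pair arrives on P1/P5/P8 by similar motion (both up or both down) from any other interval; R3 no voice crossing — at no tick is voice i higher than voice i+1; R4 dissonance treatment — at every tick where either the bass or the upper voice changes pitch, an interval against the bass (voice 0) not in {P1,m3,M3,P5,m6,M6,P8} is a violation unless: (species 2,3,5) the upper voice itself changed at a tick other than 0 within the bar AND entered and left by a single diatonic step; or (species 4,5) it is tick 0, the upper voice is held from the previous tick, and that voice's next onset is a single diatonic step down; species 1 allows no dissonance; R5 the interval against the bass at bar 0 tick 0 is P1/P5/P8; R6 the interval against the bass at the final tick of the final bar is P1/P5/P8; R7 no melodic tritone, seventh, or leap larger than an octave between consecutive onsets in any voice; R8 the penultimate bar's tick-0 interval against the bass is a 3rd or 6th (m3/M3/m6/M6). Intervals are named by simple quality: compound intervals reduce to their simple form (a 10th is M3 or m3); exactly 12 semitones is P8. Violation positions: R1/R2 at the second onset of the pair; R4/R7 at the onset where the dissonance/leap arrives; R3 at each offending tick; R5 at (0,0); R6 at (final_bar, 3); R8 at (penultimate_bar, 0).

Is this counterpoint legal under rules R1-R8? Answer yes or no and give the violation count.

No (1 violations)

bar 0: v0=C3 v1=C4 (P8)
bar 1: v0=E3 v1=C4 (m6)
bar 2: v0=D3 v1=F3 (m3)
bar 3: v0=F3 v1=A3 (M3)
bar 4: v0=A3 v1=F4 (m6)
bar 5: v0=D3 v1=F3 (m3)
bar 6: v0=C3 v1=C4 (P8)
  R4 @ bar4.1: A3/D4 P4 untreated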